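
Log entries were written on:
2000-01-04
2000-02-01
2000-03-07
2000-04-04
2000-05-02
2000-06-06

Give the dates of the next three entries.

These are Tuesdays at 28- or 35-day spacing (28, 35, 28, 28, 35).
The pattern: 1st Tuesday of the month.
July 2000 — 1st Tuesday is 2000-07-04.
August 2000 — 1st Tuesday is 2000-08-01.
September 2000 — 1st Tuesday is 2000-09-05.

2000-07-04, 2000-08-01, 2000-09-05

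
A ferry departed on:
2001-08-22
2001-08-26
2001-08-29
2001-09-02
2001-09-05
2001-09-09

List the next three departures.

2001-09-12, 2001-09-16, 2001-09-19

Gaps: 4, 3, 4, 3, 4 days — not constant, but cyclic with period 2.
The events fall on every Wednesday and Sunday.
The following Wednesday is 2001-09-12.
The following Sunday is 2001-09-16.
The following Wednesday is 2001-09-19.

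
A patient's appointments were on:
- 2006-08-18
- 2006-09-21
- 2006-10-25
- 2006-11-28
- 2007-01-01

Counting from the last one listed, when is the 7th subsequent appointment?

2007-08-27

Every event comes 34 days after the last (34, 34, 34, 34).
2007-01-01 + 34 days = 2007-02-04.
2007-02-04 + 34 days = 2007-03-10.
2007-03-10 + 34 days = 2007-04-13.
2007-04-13 + 34 days = 2007-05-17.
2007-05-17 + 34 days = 2007-06-20.
2007-06-20 + 34 days = 2007-07-24.
2007-07-24 + 34 days = 2007-08-27.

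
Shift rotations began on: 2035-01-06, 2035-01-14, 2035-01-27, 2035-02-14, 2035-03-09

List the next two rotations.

Gaps: 8, 13, 18, 23 days — each gap is 5 larger than the previous one.
Next gap: 28 days. 2035-03-09 + 28 days = 2035-04-06.
Next gap: 33 days. 2035-04-06 + 33 days = 2035-05-09.

2035-04-06, 2035-05-09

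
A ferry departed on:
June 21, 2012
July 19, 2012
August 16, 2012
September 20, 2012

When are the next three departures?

Gaps: 28, 28, 35 days — a mix of 28 and 35. Every date is a Thursday.
Each is the 3rd Thursday of its month.
3rd Thursday of October 2012: October 18, 2012.
3rd Thursday of November 2012: November 15, 2012.
December 2012 — 3rd Thursday is December 20, 2012.

October 18, 2012; November 15, 2012; December 20, 2012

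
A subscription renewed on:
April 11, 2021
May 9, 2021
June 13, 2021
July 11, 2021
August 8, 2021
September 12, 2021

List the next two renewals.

All dates are Sundays, 28, 35, 28, 28, 35 days apart.
Specifically, the 2nd Sunday of each month.
2nd Sunday of October 2021: October 10, 2021.
November 2021 — 2nd Sunday is November 14, 2021.

October 10, 2021; November 14, 2021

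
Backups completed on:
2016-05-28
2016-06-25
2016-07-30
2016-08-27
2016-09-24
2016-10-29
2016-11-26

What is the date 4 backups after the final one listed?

These are Saturdays with 28, 35, 28, 28, 35, 28-day gaps.
Each is the final Saturday of its month — 2016-07-30 is past the 28th, so '4th Saturday' doesn't fit.
Last Saturday of December 2016: 2016-12-31.
January 2017 ends with Saturday 2017-01-28.
February 2017 ends with Saturday 2017-02-25.
Last Saturday of March 2017: 2017-03-25.

2017-03-25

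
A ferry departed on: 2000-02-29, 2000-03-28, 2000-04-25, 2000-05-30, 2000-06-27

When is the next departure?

2000-07-25

These are Tuesdays with 28, 28, 35, 28-day gaps.
Each is the final Tuesday of its month — 2000-02-29 is past the 28th, so '4th Tuesday' doesn't fit.
July 2000 ends with Tuesday 2000-07-25.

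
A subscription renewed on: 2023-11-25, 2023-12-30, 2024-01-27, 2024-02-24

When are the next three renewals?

All Saturdays; the gaps (35, 28, 28) vary with month length.
This is the last Saturday of each month.
Last Saturday of March 2024: 2024-03-30.
Last Saturday of April 2024: 2024-04-27.
Last Saturday of May 2024: 2024-05-25.

2024-03-30, 2024-04-27, 2024-05-25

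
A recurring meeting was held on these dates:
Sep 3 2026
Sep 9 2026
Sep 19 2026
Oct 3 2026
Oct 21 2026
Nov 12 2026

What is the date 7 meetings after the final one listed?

Aug 5 2027

The spacing grows by 4 each time: 6, 10, 14, 18, 22 days.
Next gap: 26 days. Nov 12 2026 + 26 days = Dec 8 2026.
Next gap: 30 days. Dec 8 2026 + 30 days = Jan 7 2027.
Next gap: 34 days. Jan 7 2027 + 34 days = Feb 10 2027.
Next gap: 38 days. Feb 10 2027 + 38 days = Mar 20 2027.
Next gap: 42 days. Mar 20 2027 + 42 days = May 1 2027.
Next gap: 46 days. May 1 2027 + 46 days = Jun 16 2027.
Next gap: 50 days. Jun 16 2027 + 50 days = Aug 5 2027.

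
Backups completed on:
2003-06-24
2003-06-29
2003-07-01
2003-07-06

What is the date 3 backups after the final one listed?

Gaps: 5, 2, 5 days — not constant, but cyclic with period 2.
The events fall on every Tuesday and Sunday.
Next Tuesday: 2003-07-08.
The following Sunday is 2003-07-13.
The following Tuesday is 2003-07-15.

2003-07-15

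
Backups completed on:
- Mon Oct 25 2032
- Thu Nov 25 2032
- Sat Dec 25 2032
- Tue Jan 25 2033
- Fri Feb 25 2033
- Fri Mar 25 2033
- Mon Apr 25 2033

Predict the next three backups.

Wed May 25 2033, Sat Jun 25 2033, Mon Jul 25 2033

Each date is the 25th; the gaps (31, 30, 31, 31, 28, 31) track the month lengths.
The rule is the 25th of each month.
Next: May 2033 → Wed May 25 2033.
June 2033: Sat Jun 25 2033.
Next: July 2033 → Mon Jul 25 2033.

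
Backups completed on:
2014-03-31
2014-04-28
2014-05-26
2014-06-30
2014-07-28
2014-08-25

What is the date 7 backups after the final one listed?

Every date is a Monday; gaps 28, 28, 35, 28, 28 days.
Each is the last Monday of its month (at least one falls on the 29th or later, ruling out '4th Monday').
Last Monday of September 2014: 2014-09-29.
October 2014 ends with Monday 2014-10-27.
Last Monday of November 2014: 2014-11-24.
Last Monday of December 2014: 2014-12-29.
January 2015 ends with Monday 2015-01-26.
February 2015 ends with Monday 2015-02-23.
Last Monday of March 2015: 2015-03-30.

2015-03-30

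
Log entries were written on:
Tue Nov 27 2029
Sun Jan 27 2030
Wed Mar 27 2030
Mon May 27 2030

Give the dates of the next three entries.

Sat Jul 27 2030, Fri Sep 27 2030, Wed Nov 27 2030

Gaps: 61, 59, 61 days — not constant. Every event is on the 27th of the month.
Pattern: the 27th of every 2 months.
Next: July 2030 → Sat Jul 27 2030.
Next: September 2030 → Fri Sep 27 2030.
November 2030: Wed Nov 27 2030.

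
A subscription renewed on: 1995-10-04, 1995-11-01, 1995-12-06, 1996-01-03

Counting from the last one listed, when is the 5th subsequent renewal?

1996-06-05

Gaps: 28, 35, 28 days — a mix of 28 and 35. Every date is a Wednesday.
Each is the 1st Wednesday of its month.
1st Wednesday of February 1996: 1996-02-07.
March 1996 — 1st Wednesday is 1996-03-06.
1st Wednesday of April 1996: 1996-04-03.
May 1996 — 1st Wednesday is 1996-05-01.
June 1996 — 1st Wednesday is 1996-06-05.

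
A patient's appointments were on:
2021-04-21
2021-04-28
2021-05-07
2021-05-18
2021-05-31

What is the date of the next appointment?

2021-06-15

The spacing grows by 2 each time: 7, 9, 11, 13 days.
Next gap: 15 days. 2021-05-31 + 15 days = 2021-06-15.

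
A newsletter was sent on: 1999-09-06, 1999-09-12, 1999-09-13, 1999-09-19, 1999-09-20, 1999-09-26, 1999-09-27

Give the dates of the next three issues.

1999-10-03, 1999-10-04, 1999-10-10

Gaps: 6, 1, 6, 1, 6, 1 days — not constant, but cyclic with period 2.
The events fall on every Monday and Sunday.
The following Sunday is 1999-10-03.
Next Monday: 1999-10-04.
Next Sunday: 1999-10-10.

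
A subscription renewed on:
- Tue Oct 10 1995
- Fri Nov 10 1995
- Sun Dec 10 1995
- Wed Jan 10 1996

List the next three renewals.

Each date is the 10th; the gaps (31, 30, 31) track the month lengths.
The rule is the 10th of each month.
February 1996: Sat Feb 10 1996.
Next: March 1996 → Sun Mar 10 1996.
April 1996: Wed Apr 10 1996.

Sat Feb 10 1996, Sun Mar 10 1996, Wed Apr 10 1996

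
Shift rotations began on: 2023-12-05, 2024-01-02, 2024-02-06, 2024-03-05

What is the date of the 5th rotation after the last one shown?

2024-08-06

These are Tuesdays at 28- or 35-day spacing (28, 35, 28).
The pattern: 1st Tuesday of the month.
April 2024 — 1st Tuesday is 2024-04-02.
1st Tuesday of May 2024: 2024-05-07.
June 2024 — 1st Tuesday is 2024-06-04.
1st Tuesday of July 2024: 2024-07-02.
1st Tuesday of August 2024: 2024-08-06.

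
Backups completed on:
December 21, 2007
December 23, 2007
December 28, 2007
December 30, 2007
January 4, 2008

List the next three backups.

January 6, 2008; January 11, 2008; January 13, 2008

Gaps: 2, 5, 2, 5 days — not constant, but cyclic with period 2.
The events fall on every Friday and Sunday.
The following Sunday is January 6, 2008.
The following Friday is January 11, 2008.
The following Sunday is January 13, 2008.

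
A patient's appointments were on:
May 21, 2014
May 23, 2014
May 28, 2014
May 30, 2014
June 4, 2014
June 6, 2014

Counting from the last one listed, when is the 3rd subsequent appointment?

Gaps: 2, 5, 2, 5, 2 days — not constant, but cyclic with period 2.
The events fall on every Wednesday and Friday.
Next Wednesday: June 11, 2014.
The following Friday is June 13, 2014.
The following Wednesday is June 18, 2014.

June 18, 2014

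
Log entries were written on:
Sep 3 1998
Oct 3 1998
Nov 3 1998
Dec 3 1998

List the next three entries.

Jan 3 1999, Feb 3 1999, Mar 3 1999

The day-of-month is always 3 (30, 31, 30 days between events).
So this recurs on the 3rd of each month.
Next: January 1999 → Jan 3 1999.
Next: February 1999 → Feb 3 1999.
March 1999: Mar 3 1999.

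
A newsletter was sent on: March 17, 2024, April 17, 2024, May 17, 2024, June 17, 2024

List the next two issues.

July 17, 2024; August 17, 2024

The day-of-month is always 17 (31, 30, 31 days between events).
So this recurs on the 17th of each month.
July 2024: July 17, 2024.
Next: August 2024 → August 17, 2024.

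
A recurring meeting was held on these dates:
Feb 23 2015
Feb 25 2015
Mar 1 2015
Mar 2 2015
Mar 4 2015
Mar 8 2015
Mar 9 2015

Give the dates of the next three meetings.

Mar 11 2015, Mar 15 2015, Mar 16 2015

Gaps: 2, 4, 1, 2, 4, 1 days — not constant, but cyclic with period 3.
The events fall on every Monday, Wednesday and Sunday.
Next Wednesday: Mar 11 2015.
The following Sunday is Mar 15 2015.
The following Monday is Mar 16 2015.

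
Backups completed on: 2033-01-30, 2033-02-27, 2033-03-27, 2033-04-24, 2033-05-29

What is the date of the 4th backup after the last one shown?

2033-09-25

Every date is a Sunday; gaps 28, 28, 28, 35 days.
Each is the last Sunday of its month (at least one falls on the 29th or later, ruling out '4th Sunday').
June 2033 ends with Sunday 2033-06-26.
July 2033 ends with Sunday 2033-07-31.
August 2033 ends with Sunday 2033-08-28.
September 2033 ends with Sunday 2033-09-25.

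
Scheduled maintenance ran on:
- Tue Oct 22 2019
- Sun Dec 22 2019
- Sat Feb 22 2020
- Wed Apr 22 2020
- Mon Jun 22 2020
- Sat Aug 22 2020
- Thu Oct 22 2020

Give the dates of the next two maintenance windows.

Tue Dec 22 2020, Mon Feb 22 2021

Gaps: 61, 62, 60, 61, 61, 61 days — not constant. Every event is on the 22nd of the month.
Pattern: the 22nd of every 2 months.
December 2020: Tue Dec 22 2020.
Next: February 2021 → Mon Feb 22 2021.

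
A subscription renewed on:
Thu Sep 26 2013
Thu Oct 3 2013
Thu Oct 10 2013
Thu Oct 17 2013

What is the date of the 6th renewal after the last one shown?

Thu Nov 28 2013

The spacing is 7, 7, 7 days — always 7 days.
Thu Oct 17 2013 + 7 days = Thu Oct 24 2013.
Thu Oct 24 2013 + 7 days = Thu Oct 31 2013.
Thu Oct 31 2013 + 7 days = Thu Nov 7 2013.
Thu Nov 7 2013 + 7 days = Thu Nov 14 2013.
Thu Nov 14 2013 + 7 days = Thu Nov 21 2013.
Thu Nov 21 2013 + 7 days = Thu Nov 28 2013.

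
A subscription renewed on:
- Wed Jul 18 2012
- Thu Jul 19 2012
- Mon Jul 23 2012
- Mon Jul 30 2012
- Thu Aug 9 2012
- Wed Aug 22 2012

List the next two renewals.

Fri Sep 7 2012, Wed Sep 26 2012

The spacing grows by 3 each time: 1, 4, 7, 10, 13 days.
Next gap: 16 days. Wed Aug 22 2012 + 16 days = Fri Sep 7 2012.
Next gap: 19 days. Fri Sep 7 2012 + 19 days = Wed Sep 26 2012.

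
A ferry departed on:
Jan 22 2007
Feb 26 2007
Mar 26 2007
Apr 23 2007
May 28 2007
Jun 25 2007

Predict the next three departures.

These are Mondays at 28- or 35-day spacing (35, 28, 28, 35, 28).
The pattern: 4th Monday of the month.
July 2007 — 4th Monday is Jul 23 2007.
4th Monday of August 2007: Aug 27 2007.
September 2007 — 4th Monday is Sep 24 2007.

Jul 23 2007, Aug 27 2007, Sep 24 2007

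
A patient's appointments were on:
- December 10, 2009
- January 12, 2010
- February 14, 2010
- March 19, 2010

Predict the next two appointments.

April 21, 2010; May 24, 2010

Gaps between consecutive events: 33, 33, 33 days — a constant 33-day interval.
March 19, 2010 + 33 days = April 21, 2010.
April 21, 2010 + 33 days = May 24, 2010.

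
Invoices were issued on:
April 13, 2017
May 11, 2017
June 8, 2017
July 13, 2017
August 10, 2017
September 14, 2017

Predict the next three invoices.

These are Thursdays at 28- or 35-day spacing (28, 28, 35, 28, 35).
The pattern: 2nd Thursday of the month.
2nd Thursday of October 2017: October 12, 2017.
2nd Thursday of November 2017: November 9, 2017.
December 2017 — 2nd Thursday is December 14, 2017.

October 12, 2017; November 9, 2017; December 14, 2017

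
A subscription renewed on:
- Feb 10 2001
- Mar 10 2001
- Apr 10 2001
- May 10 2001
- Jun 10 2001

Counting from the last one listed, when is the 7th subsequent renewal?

Jan 10 2002

Each date is the 10th; the gaps (28, 31, 30, 31) track the month lengths.
The rule is the 10th of each month.
July 2001: Jul 10 2001.
Next: August 2001 → Aug 10 2001.
September 2001: Sep 10 2001.
October 2001: Oct 10 2001.
Next: November 2001 → Nov 10 2001.
December 2001: Dec 10 2001.
Next: January 2002 → Jan 10 2002.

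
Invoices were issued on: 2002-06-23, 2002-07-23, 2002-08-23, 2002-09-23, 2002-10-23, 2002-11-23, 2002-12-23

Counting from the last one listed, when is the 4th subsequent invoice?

2003-04-23

Gaps: 30, 31, 31, 30, 31, 30 days — not constant. Every event is on the 23rd of the month.
Pattern: the 23rd of each month.
Next: January 2003 → 2003-01-23.
Next: February 2003 → 2003-02-23.
March 2003: 2003-03-23.
April 2003: 2003-04-23.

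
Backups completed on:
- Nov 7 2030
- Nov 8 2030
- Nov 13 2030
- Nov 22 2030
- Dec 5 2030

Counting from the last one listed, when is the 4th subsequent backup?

Mar 7 2031

The spacing grows by 4 each time: 1, 5, 9, 13 days.
Next gap: 17 days. Dec 5 2030 + 17 days = Dec 22 2030.
Next gap: 21 days. Dec 22 2030 + 21 days = Jan 12 2031.
Next gap: 25 days. Jan 12 2031 + 25 days = Feb 6 2031.
Next gap: 29 days. Feb 6 2031 + 29 days = Mar 7 2031.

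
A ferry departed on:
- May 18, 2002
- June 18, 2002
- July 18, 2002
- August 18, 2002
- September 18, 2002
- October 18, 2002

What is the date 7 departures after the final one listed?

May 18, 2003

The day-of-month is always 18 (31, 30, 31, 31, 30 days between events).
So this recurs on the 18th of each month.
Next: November 2002 → November 18, 2002.
Next: December 2002 → December 18, 2002.
January 2003: January 18, 2003.
February 2003: February 18, 2003.
March 2003: March 18, 2003.
Next: April 2003 → April 18, 2003.
Next: May 2003 → May 18, 2003.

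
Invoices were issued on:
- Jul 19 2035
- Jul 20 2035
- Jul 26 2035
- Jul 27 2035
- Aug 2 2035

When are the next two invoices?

The gap pattern 1, 6, 1, 6 repeats every 2 events.
These are the Thursdays and Fridays of each week.
Next Friday: Aug 3 2035.
The following Thursday is Aug 9 2035.

Aug 3 2035, Aug 9 2035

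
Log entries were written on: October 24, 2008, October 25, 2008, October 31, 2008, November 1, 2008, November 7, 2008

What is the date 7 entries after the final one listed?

November 29, 2008

The gap pattern 1, 6, 1, 6 repeats every 2 events.
These are the Fridays and Saturdays of each week.
Next Saturday: November 8, 2008.
Next Friday: November 14, 2008.
Next Saturday: November 15, 2008.
Next Friday: November 21, 2008.
Next Saturday: November 22, 2008.
Next Friday: November 28, 2008.
The following Saturday is November 29, 2008.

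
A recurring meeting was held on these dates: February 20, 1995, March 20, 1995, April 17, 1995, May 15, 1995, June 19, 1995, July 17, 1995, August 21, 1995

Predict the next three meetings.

These are Mondays at 28- or 35-day spacing (28, 28, 28, 35, 28, 35).
The pattern: 3rd Monday of the month.
September 1995 — 3rd Monday is September 18, 1995.
October 1995 — 3rd Monday is October 16, 1995.
November 1995 — 3rd Monday is November 20, 1995.

September 18, 1995; October 16, 1995; November 20, 1995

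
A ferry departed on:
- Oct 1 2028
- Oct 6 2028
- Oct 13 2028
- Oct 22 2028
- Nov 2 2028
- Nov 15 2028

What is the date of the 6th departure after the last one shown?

Mar 15 2029

The spacing grows by 2 each time: 5, 7, 9, 11, 13 days.
Next gap: 15 days. Nov 15 2028 + 15 days = Nov 30 2028.
Next gap: 17 days. Nov 30 2028 + 17 days = Dec 17 2028.
Next gap: 19 days. Dec 17 2028 + 19 days = Jan 5 2029.
Next gap: 21 days. Jan 5 2029 + 21 days = Jan 26 2029.
Next gap: 23 days. Jan 26 2029 + 23 days = Feb 18 2029.
Next gap: 25 days. Feb 18 2029 + 25 days = Mar 15 2029.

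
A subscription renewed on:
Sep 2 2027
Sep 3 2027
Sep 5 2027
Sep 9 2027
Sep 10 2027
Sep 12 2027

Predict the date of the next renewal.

Sep 16 2027

The gap pattern 1, 2, 4, 1, 2 repeats every 3 events.
These are the Thursdays, Fridays and Sundays of each week.
The following Thursday is Sep 16 2027.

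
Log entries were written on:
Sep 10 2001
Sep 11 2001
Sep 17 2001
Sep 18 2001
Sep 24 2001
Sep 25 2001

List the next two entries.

Every event lands on a Monday or Tuesday (gaps cycle 1, 6, 1, 6, 1).
So the schedule is: every Monday and Tuesday.
Next Monday: Oct 1 2001.
The following Tuesday is Oct 2 2001.

Oct 1 2001, Oct 2 2001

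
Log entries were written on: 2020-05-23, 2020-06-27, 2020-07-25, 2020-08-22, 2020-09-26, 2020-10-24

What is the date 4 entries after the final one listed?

2021-02-27

All dates are Saturdays, 35, 28, 28, 35, 28 days apart.
Specifically, the 4th Saturday of each month.
4th Saturday of November 2020: 2020-11-28.
4th Saturday of December 2020: 2020-12-26.
4th Saturday of January 2021: 2021-01-23.
4th Saturday of February 2021: 2021-02-27.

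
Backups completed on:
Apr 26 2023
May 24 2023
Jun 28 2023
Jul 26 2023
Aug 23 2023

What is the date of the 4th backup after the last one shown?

Dec 27 2023

Gaps: 28, 35, 28, 28 days — a mix of 28 and 35. Every date is a Wednesday.
Each is the 4th Wednesday of its month.
4th Wednesday of September 2023: Sep 27 2023.
October 2023 — 4th Wednesday is Oct 25 2023.
4th Wednesday of November 2023: Nov 22 2023.
4th Wednesday of December 2023: Dec 27 2023.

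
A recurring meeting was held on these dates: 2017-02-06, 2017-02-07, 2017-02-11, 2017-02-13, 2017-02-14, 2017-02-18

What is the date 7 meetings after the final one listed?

2017-03-06

Every event lands on a Monday or Tuesday or Saturday (gaps cycle 1, 4, 2, 1, 4).
So the schedule is: every Monday, Tuesday and Saturday.
The following Monday is 2017-02-20.
Next Tuesday: 2017-02-21.
Next Saturday: 2017-02-25.
Next Monday: 2017-02-27.
The following Tuesday is 2017-02-28.
The following Saturday is 2017-03-04.
Next Monday: 2017-03-06.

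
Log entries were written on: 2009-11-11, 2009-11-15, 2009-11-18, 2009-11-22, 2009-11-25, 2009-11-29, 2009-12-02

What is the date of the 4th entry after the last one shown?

The gap pattern 4, 3, 4, 3, 4, 3 repeats every 2 events.
These are the Wednesdays and Sundays of each week.
Next Sunday: 2009-12-06.
The following Wednesday is 2009-12-09.
The following Sunday is 2009-12-13.
The following Wednesday is 2009-12-16.

2009-12-16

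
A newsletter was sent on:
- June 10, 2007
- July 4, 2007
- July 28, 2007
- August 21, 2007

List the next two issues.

September 14, 2007; October 8, 2007

Every event comes 24 days after the last (24, 24, 24).
August 21, 2007 + 24 days = September 14, 2007.
September 14, 2007 + 24 days = October 8, 2007.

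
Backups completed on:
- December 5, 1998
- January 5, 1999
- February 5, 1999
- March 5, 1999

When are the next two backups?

April 5, 1999; May 5, 1999

Gaps: 31, 31, 28 days — not constant. Every event is on the 5th of the month.
Pattern: the 5th of each month.
April 1999: April 5, 1999.
May 1999: May 5, 1999.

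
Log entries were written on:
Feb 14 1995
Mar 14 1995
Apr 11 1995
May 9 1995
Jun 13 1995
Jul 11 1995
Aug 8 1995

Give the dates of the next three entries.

Sep 12 1995, Oct 10 1995, Nov 14 1995

Gaps: 28, 28, 28, 35, 28, 28 days — a mix of 28 and 35. Every date is a Tuesday.
Each is the 2nd Tuesday of its month.
September 1995 — 2nd Tuesday is Sep 12 1995.
October 1995 — 2nd Tuesday is Oct 10 1995.
2nd Tuesday of November 1995: Nov 14 1995.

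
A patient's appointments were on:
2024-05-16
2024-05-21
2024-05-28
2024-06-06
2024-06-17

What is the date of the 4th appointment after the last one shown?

2024-08-20

The spacing grows by 2 each time: 5, 7, 9, 11 days.
Next gap: 13 days. 2024-06-17 + 13 days = 2024-06-30.
Next gap: 15 days. 2024-06-30 + 15 days = 2024-07-15.
Next gap: 17 days. 2024-07-15 + 17 days = 2024-08-01.
Next gap: 19 days. 2024-08-01 + 19 days = 2024-08-20.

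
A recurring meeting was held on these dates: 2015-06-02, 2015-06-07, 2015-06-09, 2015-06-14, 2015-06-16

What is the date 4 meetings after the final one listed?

Gaps: 5, 2, 5, 2 days — not constant, but cyclic with period 2.
The events fall on every Tuesday and Sunday.
The following Sunday is 2015-06-21.
The following Tuesday is 2015-06-23.
Next Sunday: 2015-06-28.
Next Tuesday: 2015-06-30.

2015-06-30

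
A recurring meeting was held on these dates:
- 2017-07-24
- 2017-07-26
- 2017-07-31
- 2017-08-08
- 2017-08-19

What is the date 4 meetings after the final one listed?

2017-11-01

Intervals are 2, 5, 8, 11 days — an arithmetic progression with common difference 3.
Next gap: 14 days. 2017-08-19 + 14 days = 2017-09-02.
Next gap: 17 days. 2017-09-02 + 17 days = 2017-09-19.
Next gap: 20 days. 2017-09-19 + 20 days = 2017-10-09.
Next gap: 23 days. 2017-10-09 + 23 days = 2017-11-01.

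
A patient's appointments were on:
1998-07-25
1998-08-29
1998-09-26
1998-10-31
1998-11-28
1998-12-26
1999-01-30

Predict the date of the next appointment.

1999-02-27

These are Saturdays with 35, 28, 35, 28, 28, 35-day gaps.
Each is the final Saturday of its month — 1998-08-29 is past the 28th, so '4th Saturday' doesn't fit.
Last Saturday of February 1999: 1999-02-27.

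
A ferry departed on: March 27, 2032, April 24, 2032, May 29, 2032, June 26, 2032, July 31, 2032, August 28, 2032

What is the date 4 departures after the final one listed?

December 25, 2032

Every date is a Saturday; gaps 28, 35, 28, 35, 28 days.
Each is the last Saturday of its month (at least one falls on the 29th or later, ruling out '4th Saturday').
Last Saturday of September 2032: September 25, 2032.
October 2032 ends with Saturday October 30, 2032.
Last Saturday of November 2032: November 27, 2032.
December 2032 ends with Saturday December 25, 2032.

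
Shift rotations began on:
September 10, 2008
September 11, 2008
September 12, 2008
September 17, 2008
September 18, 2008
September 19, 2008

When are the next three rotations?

Every event lands on a Wednesday or Thursday or Friday (gaps cycle 1, 1, 5, 1, 1).
So the schedule is: every Wednesday, Thursday and Friday.
Next Wednesday: September 24, 2008.
Next Thursday: September 25, 2008.
The following Friday is September 26, 2008.

September 24, 2008; September 25, 2008; September 26, 2008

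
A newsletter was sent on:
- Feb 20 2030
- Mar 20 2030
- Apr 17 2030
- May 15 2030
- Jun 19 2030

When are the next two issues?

Jul 17 2030, Aug 21 2030

All dates are Wednesdays, 28, 28, 28, 35 days apart.
Specifically, the 3rd Wednesday of each month.
July 2030 — 3rd Wednesday is Jul 17 2030.
August 2030 — 3rd Wednesday is Aug 21 2030.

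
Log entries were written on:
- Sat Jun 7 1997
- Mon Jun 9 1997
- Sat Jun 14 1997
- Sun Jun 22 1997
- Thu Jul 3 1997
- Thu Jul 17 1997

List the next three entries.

Sun Aug 3 1997, Sat Aug 23 1997, Mon Sep 15 1997

The spacing grows by 3 each time: 2, 5, 8, 11, 14 days.
Next gap: 17 days. Thu Jul 17 1997 + 17 days = Sun Aug 3 1997.
Next gap: 20 days. Sun Aug 3 1997 + 20 days = Sat Aug 23 1997.
Next gap: 23 days. Sat Aug 23 1997 + 23 days = Mon Sep 15 1997.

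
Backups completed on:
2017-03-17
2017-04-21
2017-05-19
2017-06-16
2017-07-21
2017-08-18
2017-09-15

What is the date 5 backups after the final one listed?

2018-02-16

All dates are Fridays, 35, 28, 28, 35, 28, 28 days apart.
Specifically, the 3rd Friday of each month.
October 2017 — 3rd Friday is 2017-10-20.
3rd Friday of November 2017: 2017-11-17.
December 2017 — 3rd Friday is 2017-12-15.
January 2018 — 3rd Friday is 2018-01-19.
3rd Friday of February 2018: 2018-02-16.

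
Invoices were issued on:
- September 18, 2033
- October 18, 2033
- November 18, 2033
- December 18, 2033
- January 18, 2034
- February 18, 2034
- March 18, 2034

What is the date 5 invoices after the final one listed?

August 18, 2034

Gaps: 30, 31, 30, 31, 31, 28 days — not constant. Every event is on the 18th of the month.
Pattern: the 18th of each month.
April 2034: April 18, 2034.
Next: May 2034 → May 18, 2034.
June 2034: June 18, 2034.
Next: July 2034 → July 18, 2034.
Next: August 2034 → August 18, 2034.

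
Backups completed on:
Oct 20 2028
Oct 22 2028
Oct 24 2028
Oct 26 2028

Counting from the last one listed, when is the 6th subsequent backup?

Every event comes 2 days after the last (2, 2, 2).
Oct 26 2028 + 2 days = Oct 28 2028.
Oct 28 2028 + 2 days = Oct 30 2028.
Oct 30 2028 + 2 days = Nov 1 2028.
Nov 1 2028 + 2 days = Nov 3 2028.
Nov 3 2028 + 2 days = Nov 5 2028.
Nov 5 2028 + 2 days = Nov 7 2028.

Nov 7 2028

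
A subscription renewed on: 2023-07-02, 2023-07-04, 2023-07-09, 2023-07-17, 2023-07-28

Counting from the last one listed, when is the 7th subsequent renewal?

Intervals are 2, 5, 8, 11 days — an arithmetic progression with common difference 3.
Next gap: 14 days. 2023-07-28 + 14 days = 2023-08-11.
Next gap: 17 days. 2023-08-11 + 17 days = 2023-08-28.
Next gap: 20 days. 2023-08-28 + 20 days = 2023-09-17.
Next gap: 23 days. 2023-09-17 + 23 days = 2023-10-10.
Next gap: 26 days. 2023-10-10 + 26 days = 2023-11-05.
Next gap: 29 days. 2023-11-05 + 29 days = 2023-12-04.
Next gap: 32 days. 2023-12-04 + 32 days = 2024-01-05.

2024-01-05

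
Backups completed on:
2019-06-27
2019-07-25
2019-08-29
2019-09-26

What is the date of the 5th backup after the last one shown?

2020-02-27

Every date is a Thursday; gaps 28, 35, 28 days.
Each is the last Thursday of its month (at least one falls on the 29th or later, ruling out '4th Thursday').
October 2019 ends with Thursday 2019-10-31.
Last Thursday of November 2019: 2019-11-28.
Last Thursday of December 2019: 2019-12-26.
January 2020 ends with Thursday 2020-01-30.
February 2020 ends with Thursday 2020-02-27.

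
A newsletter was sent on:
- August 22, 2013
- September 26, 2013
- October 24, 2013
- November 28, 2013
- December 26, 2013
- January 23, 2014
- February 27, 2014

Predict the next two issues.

March 27, 2014; April 24, 2014

These are Thursdays at 28- or 35-day spacing (35, 28, 35, 28, 28, 35).
The pattern: 4th Thursday of the month.
March 2014 — 4th Thursday is March 27, 2014.
4th Thursday of April 2014: April 24, 2014.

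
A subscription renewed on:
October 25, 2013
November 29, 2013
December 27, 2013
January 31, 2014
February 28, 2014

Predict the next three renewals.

These are Fridays with 35, 28, 35, 28-day gaps.
Each is the final Friday of its month — November 29, 2013 is past the 28th, so '4th Friday' doesn't fit.
March 2014 ends with Friday March 28, 2014.
April 2014 ends with Friday April 25, 2014.
Last Friday of May 2014: May 30, 2014.

March 28, 2014; April 25, 2014; May 30, 2014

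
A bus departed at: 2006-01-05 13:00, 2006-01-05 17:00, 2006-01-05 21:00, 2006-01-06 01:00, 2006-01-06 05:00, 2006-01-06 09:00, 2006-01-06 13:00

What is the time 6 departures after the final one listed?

The interval is a steady 4 hours (4, 4, 4, 4, 4, 4).
2006-01-06 13:00 + 4 h = 2006-01-06 17:00.
2006-01-06 17:00 + 4 h = 2006-01-06 21:00.
2006-01-06 21:00 + 4 h = 2006-01-07 01:00.
2006-01-07 01:00 + 4 h = 2006-01-07 05:00.
2006-01-07 05:00 + 4 h = 2006-01-07 09:00.
2006-01-07 09:00 + 4 h = 2006-01-07 13:00.

2006-01-07 13:00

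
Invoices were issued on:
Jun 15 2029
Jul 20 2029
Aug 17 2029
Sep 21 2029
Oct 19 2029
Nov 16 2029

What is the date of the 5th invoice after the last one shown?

Gaps: 35, 28, 35, 28, 28 days — a mix of 28 and 35. Every date is a Friday.
Each is the 3rd Friday of its month.
December 2029 — 3rd Friday is Dec 21 2029.
3rd Friday of January 2030: Jan 18 2030.
February 2030 — 3rd Friday is Feb 15 2030.
3rd Friday of March 2030: Mar 15 2030.
3rd Friday of April 2030: Apr 19 2030.

Apr 19 2030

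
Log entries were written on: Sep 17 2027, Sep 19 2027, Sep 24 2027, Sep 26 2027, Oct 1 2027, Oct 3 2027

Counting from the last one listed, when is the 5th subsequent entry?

Gaps: 2, 5, 2, 5, 2 days — not constant, but cyclic with period 2.
The events fall on every Friday and Sunday.
The following Friday is Oct 8 2027.
The following Sunday is Oct 10 2027.
The following Friday is Oct 15 2027.
Next Sunday: Oct 17 2027.
The following Friday is Oct 22 2027.

Oct 22 2027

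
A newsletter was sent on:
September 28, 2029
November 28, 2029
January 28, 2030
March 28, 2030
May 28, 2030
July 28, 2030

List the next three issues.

September 28, 2030; November 28, 2030; January 28, 2031

The day-of-month is always 28 (61, 61, 59, 61, 61 days between events).
So this recurs on the 28th of every 2 months.
September 2030: September 28, 2030.
Next: November 2030 → November 28, 2030.
Next: January 2031 → January 28, 2031.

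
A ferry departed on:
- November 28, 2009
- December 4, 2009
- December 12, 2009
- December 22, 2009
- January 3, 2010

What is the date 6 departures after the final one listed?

April 27, 2010

The spacing grows by 2 each time: 6, 8, 10, 12 days.
Next gap: 14 days. January 3, 2010 + 14 days = January 17, 2010.
Next gap: 16 days. January 17, 2010 + 16 days = February 2, 2010.
Next gap: 18 days. February 2, 2010 + 18 days = February 20, 2010.
Next gap: 20 days. February 20, 2010 + 20 days = March 12, 2010.
Next gap: 22 days. March 12, 2010 + 22 days = April 3, 2010.
Next gap: 24 days. April 3, 2010 + 24 days = April 27, 2010.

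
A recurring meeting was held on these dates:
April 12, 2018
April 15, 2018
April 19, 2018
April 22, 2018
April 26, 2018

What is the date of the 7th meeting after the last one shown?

May 20, 2018

Every event lands on a Thursday or Sunday (gaps cycle 3, 4, 3, 4).
So the schedule is: every Thursday and Sunday.
The following Sunday is April 29, 2018.
The following Thursday is May 3, 2018.
The following Sunday is May 6, 2018.
Next Thursday: May 10, 2018.
Next Sunday: May 13, 2018.
The following Thursday is May 17, 2018.
Next Sunday: May 20, 2018.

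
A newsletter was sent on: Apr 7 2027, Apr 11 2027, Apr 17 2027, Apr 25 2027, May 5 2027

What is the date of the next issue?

The spacing grows by 2 each time: 4, 6, 8, 10 days.
Next gap: 12 days. May 5 2027 + 12 days = May 17 2027.

May 17 2027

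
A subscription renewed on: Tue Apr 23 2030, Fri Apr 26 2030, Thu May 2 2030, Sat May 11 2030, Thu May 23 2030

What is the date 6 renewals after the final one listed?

Sat Oct 5 2030

Gaps: 3, 6, 9, 12 days — each gap is 3 larger than the previous one.
Next gap: 15 days. Thu May 23 2030 + 15 days = Fri Jun 7 2030.
Next gap: 18 days. Fri Jun 7 2030 + 18 days = Tue Jun 25 2030.
Next gap: 21 days. Tue Jun 25 2030 + 21 days = Tue Jul 16 2030.
Next gap: 24 days. Tue Jul 16 2030 + 24 days = Fri Aug 9 2030.
Next gap: 27 days. Fri Aug 9 2030 + 27 days = Thu Sep 5 2030.
Next gap: 30 days. Thu Sep 5 2030 + 30 days = Sat Oct 5 2030.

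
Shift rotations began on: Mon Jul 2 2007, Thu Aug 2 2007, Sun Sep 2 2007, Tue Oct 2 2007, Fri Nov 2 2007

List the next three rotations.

Each date is the 2nd; the gaps (31, 31, 30, 31) track the month lengths.
The rule is the 2nd of each month.
December 2007: Sun Dec 2 2007.
Next: January 2008 → Wed Jan 2 2008.
Next: February 2008 → Sat Feb 2 2008.

Sun Dec 2 2007, Wed Jan 2 2008, Sat Feb 2 2008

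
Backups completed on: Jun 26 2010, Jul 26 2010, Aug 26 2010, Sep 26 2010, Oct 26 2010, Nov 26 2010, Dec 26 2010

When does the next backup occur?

Jan 26 2011

Gaps: 30, 31, 31, 30, 31, 30 days — not constant. Every event is on the 26th of the month.
Pattern: the 26th of each month.
January 2011: Jan 26 2011.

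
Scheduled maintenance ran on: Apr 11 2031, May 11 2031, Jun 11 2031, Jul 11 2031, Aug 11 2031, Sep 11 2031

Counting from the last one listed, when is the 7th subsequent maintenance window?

Gaps: 30, 31, 30, 31, 31 days — not constant. Every event is on the 11th of the month.
Pattern: the 11th of each month.
October 2031: Oct 11 2031.
November 2031: Nov 11 2031.
December 2031: Dec 11 2031.
January 2032: Jan 11 2032.
February 2032: Feb 11 2032.
Next: March 2032 → Mar 11 2032.
April 2032: Apr 11 2032.

Apr 11 2032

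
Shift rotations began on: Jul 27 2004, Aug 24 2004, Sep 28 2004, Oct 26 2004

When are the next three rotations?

Gaps: 28, 35, 28 days — a mix of 28 and 35. Every date is a Tuesday.
Each is the 4th Tuesday of its month.
4th Tuesday of November 2004: Nov 23 2004.
4th Tuesday of December 2004: Dec 28 2004.
4th Tuesday of January 2005: Jan 25 2005.

Nov 23 2004, Dec 28 2004, Jan 25 2005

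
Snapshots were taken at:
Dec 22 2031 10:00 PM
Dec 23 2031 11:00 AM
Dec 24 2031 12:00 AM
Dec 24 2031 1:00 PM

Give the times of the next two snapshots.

Spacing: 13, 13, 13 h — constant 13 h.
Dec 24 2031 1:00 PM + 13 h = Dec 25 2031 2:00 AM.
Dec 25 2031 2:00 AM + 13 h = Dec 25 2031 3:00 PM.

Dec 25 2031 2:00 AM, Dec 25 2031 3:00 PM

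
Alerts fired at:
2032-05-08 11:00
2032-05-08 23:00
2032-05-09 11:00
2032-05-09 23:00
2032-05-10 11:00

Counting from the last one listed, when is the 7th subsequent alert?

2032-05-13 23:00

The interval is a steady 12 hours (12, 12, 12, 12).
2032-05-10 11:00 + 12 h = 2032-05-10 23:00.
2032-05-10 23:00 + 12 h = 2032-05-11 11:00.
2032-05-11 11:00 + 12 h = 2032-05-11 23:00.
2032-05-11 23:00 + 12 h = 2032-05-12 11:00.
2032-05-12 11:00 + 12 h = 2032-05-12 23:00.
2032-05-12 23:00 + 12 h = 2032-05-13 11:00.
2032-05-13 11:00 + 12 h = 2032-05-13 23:00.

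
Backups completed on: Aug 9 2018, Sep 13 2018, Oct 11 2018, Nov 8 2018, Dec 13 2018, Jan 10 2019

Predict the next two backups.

Feb 14 2019, Mar 14 2019

These are Thursdays at 28- or 35-day spacing (35, 28, 28, 35, 28).
The pattern: 2nd Thursday of the month.
February 2019 — 2nd Thursday is Feb 14 2019.
March 2019 — 2nd Thursday is Mar 14 2019.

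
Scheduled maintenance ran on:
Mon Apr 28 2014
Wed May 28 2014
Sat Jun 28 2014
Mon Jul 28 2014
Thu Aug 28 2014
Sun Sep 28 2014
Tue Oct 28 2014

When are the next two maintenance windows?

Gaps: 30, 31, 30, 31, 31, 30 days — not constant. Every event is on the 28th of the month.
Pattern: the 28th of each month.
Next: November 2014 → Fri Nov 28 2014.
December 2014: Sun Dec 28 2014.

Fri Nov 28 2014, Sun Dec 28 2014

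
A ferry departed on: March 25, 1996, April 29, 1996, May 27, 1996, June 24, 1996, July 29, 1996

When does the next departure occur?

These are Mondays with 35, 28, 28, 35-day gaps.
Each is the final Monday of its month — April 29, 1996 is past the 28th, so '4th Monday' doesn't fit.
August 1996 ends with Monday August 26, 1996.

August 26, 1996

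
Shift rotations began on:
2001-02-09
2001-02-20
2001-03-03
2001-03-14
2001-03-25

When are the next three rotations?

2001-04-05, 2001-04-16, 2001-04-27

Every event comes 11 days after the last (11, 11, 11, 11).
2001-03-25 + 11 days = 2001-04-05.
2001-04-05 + 11 days = 2001-04-16.
2001-04-16 + 11 days = 2001-04-27.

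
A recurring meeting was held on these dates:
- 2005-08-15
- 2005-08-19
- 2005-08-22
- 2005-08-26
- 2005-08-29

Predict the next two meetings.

Gaps: 4, 3, 4, 3 days — not constant, but cyclic with period 2.
The events fall on every Monday and Friday.
The following Friday is 2005-09-02.
The following Monday is 2005-09-05.

2005-09-02, 2005-09-05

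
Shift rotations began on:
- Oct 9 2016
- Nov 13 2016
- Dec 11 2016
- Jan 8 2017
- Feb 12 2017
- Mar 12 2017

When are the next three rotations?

These are Sundays at 28- or 35-day spacing (35, 28, 28, 35, 28).
The pattern: 2nd Sunday of the month.
2nd Sunday of April 2017: Apr 9 2017.
May 2017 — 2nd Sunday is May 14 2017.
2nd Sunday of June 2017: Jun 11 2017.

Apr 9 2017, May 14 2017, Jun 11 2017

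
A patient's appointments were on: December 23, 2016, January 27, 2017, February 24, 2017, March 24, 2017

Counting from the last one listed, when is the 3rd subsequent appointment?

Gaps: 35, 28, 28 days — a mix of 28 and 35. Every date is a Friday.
Each is the 4th Friday of its month.
April 2017 — 4th Friday is April 28, 2017.
May 2017 — 4th Friday is May 26, 2017.
June 2017 — 4th Friday is June 23, 2017.

June 23, 2017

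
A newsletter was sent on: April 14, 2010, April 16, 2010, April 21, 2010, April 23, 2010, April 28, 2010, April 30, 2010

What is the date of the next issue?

Every event lands on a Wednesday or Friday (gaps cycle 2, 5, 2, 5, 2).
So the schedule is: every Wednesday and Friday.
Next Wednesday: May 5, 2010.

May 5, 2010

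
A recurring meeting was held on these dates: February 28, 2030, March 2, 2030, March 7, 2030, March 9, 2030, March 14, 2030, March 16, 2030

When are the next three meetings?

March 21, 2030; March 23, 2030; March 28, 2030

The gap pattern 2, 5, 2, 5, 2 repeats every 2 events.
These are the Thursdays and Saturdays of each week.
The following Thursday is March 21, 2030.
Next Saturday: March 23, 2030.
Next Thursday: March 28, 2030.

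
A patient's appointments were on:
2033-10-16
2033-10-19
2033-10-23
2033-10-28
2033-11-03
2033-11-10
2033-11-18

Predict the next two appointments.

2033-11-27, 2033-12-07

Intervals are 3, 4, 5, 6, 7, 8 days — an arithmetic progression with common difference 1.
Next gap: 9 days. 2033-11-18 + 9 days = 2033-11-27.
Next gap: 10 days. 2033-11-27 + 10 days = 2033-12-07.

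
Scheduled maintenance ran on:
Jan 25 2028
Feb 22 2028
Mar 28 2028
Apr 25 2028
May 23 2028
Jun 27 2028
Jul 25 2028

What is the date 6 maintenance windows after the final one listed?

Jan 23 2029

Gaps: 28, 35, 28, 28, 35, 28 days — a mix of 28 and 35. Every date is a Tuesday.
Each is the 4th Tuesday of its month.
4th Tuesday of August 2028: Aug 22 2028.
September 2028 — 4th Tuesday is Sep 26 2028.
4th Tuesday of October 2028: Oct 24 2028.
November 2028 — 4th Tuesday is Nov 28 2028.
4th Tuesday of December 2028: Dec 26 2028.
4th Tuesday of January 2029: Jan 23 2029.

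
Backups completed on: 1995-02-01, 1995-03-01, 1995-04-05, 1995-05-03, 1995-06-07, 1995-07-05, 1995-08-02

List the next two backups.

1995-09-06, 1995-10-04

These are Wednesdays at 28- or 35-day spacing (28, 35, 28, 35, 28, 28).
The pattern: 1st Wednesday of the month.
September 1995 — 1st Wednesday is 1995-09-06.
1st Wednesday of October 1995: 1995-10-04.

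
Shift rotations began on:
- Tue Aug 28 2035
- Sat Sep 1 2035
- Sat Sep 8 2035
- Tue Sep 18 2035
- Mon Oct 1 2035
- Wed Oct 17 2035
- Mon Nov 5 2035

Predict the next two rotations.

Gaps: 4, 7, 10, 13, 16, 19 days — each gap is 3 larger than the previous one.
Next gap: 22 days. Mon Nov 5 2035 + 22 days = Tue Nov 27 2035.
Next gap: 25 days. Tue Nov 27 2035 + 25 days = Sat Dec 22 2035.

Tue Nov 27 2035, Sat Dec 22 2035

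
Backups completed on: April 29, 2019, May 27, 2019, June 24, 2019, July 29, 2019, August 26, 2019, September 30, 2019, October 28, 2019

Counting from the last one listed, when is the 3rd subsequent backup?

All Mondays; the gaps (28, 28, 35, 28, 35, 28) vary with month length.
This is the last Monday of each month.
November 2019 ends with Monday November 25, 2019.
Last Monday of December 2019: December 30, 2019.
Last Monday of January 2020: January 27, 2020.

January 27, 2020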